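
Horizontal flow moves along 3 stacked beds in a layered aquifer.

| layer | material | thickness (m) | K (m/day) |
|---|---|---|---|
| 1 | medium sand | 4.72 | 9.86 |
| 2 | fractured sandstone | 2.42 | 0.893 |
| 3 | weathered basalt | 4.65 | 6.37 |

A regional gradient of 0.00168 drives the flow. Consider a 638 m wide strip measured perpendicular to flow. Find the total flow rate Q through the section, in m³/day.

83.9

Flow is parallel to layering, so each bed carries its own Darcy discharge and the transmissivities add.
Σ(K_i·b_i) = 9.86×4.72 + 0.893×2.42 + 6.37×4.65 = 78.32 m²/day.
Hydraulic gradient i = 0.00168.
Q = Σ(K_i·b_i) · W · i = 78.32 × 638 × 0.001680 = 83.95 m³/day.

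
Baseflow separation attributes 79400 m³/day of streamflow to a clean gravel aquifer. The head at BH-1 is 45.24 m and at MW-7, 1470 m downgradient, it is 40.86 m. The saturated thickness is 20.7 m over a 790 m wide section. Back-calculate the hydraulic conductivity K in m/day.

Cross-sectional area A = 790 × 20.7 = 16353 m².
Hydraulic gradient i = (45.24 − 40.86) / 1470 = 4.38 / 1470 = 0.002980.
From Q = K·A·i, K = Q / (A·i) = 79400 / (16353 × 0.002980) = 1630 m/day.

1630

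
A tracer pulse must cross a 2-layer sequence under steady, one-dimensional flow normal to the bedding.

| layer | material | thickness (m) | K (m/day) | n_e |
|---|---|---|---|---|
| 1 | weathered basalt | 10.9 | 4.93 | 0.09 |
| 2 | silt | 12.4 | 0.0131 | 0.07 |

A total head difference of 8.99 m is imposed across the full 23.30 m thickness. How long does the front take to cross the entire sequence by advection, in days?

With flow normal to the layers, continuity requires the same specific discharge q through every layer.
Σ(b_i/K_i) = 10.9/4.93 + 12.4/0.0131 = 948.8 d.
q = Δh / Σ(b_i/K_i) = 8.99 / 948.8 = 0.009475 m/day.
In each layer the seepage velocity is v_i = q/n_i, so the layer transit time is t_i = b_i·n_i / q:
  layer 1 (weathered basalt): t_1 = 10.9 × 0.09 / 0.009475 = 103.5 d
  layer 2 (silt): t_2 = 12.4 × 0.07 / 0.009475 = 91.61 d
Total t = Σ t_i = 195.1 days.

195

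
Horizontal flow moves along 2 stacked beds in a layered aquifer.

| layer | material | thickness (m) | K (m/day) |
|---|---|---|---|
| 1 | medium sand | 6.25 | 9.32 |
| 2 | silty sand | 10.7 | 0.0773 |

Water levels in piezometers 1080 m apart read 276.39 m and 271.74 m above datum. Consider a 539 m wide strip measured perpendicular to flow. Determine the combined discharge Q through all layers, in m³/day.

137

Flow is parallel to layering, so each bed carries its own Darcy discharge and the transmissivities add.
Σ(K_i·b_i) = 9.32×6.25 + 0.0773×10.7 = 59.08 m²/day.
Hydraulic gradient i = (276.39 − 271.74) / 1080 = 4.65 / 1080 = 0.004306.
Q = Σ(K_i·b_i) · W · i = 59.08 × 539 × 0.004306 = 137.1 m³/day.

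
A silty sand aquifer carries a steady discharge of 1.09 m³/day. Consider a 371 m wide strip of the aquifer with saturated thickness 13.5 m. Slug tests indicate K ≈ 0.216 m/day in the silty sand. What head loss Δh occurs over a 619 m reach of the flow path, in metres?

Cross-sectional area A = 371 × 13.5 = 5008 m².
From Q = K·A·i, i = Q / (K·A) = 1.09 / (0.2160 × 5008) = 0.001008.
Head loss Δh = i · L = 0.001008 × 619 = 0.6237 m.

0.624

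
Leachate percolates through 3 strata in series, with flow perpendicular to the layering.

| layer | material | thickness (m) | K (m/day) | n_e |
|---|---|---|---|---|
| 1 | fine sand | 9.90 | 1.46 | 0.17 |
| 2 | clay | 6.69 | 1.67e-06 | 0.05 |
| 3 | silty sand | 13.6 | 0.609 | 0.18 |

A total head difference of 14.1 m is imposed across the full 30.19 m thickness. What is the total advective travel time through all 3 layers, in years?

3470

With flow normal to the layers, continuity requires the same specific discharge q through every layer.
Σ(b_i/K_i) = 9.90/1.46 + 6.69/1.67e-06 + 13.6/0.609 = 4.006e+06 d.
q = Δh / Σ(b_i/K_i) = 14.1 / 4.006e+06 = 3.520e-06 m/day.
In each layer the seepage velocity is v_i = q/n_i, so the layer transit time is t_i = b_i·n_i / q:
  layer 1 (fine sand): t_1 = 9.90 × 0.17 / 3.520e-06 = 4.782e+05 d
  layer 2 (clay): t_2 = 6.69 × 0.05 / 3.520e-06 = 95036 d
  layer 3 (silty sand): t_3 = 13.6 × 0.18 / 3.520e-06 = 6.955e+05 d
Total t = Σ t_i = 1.269e+06 days = 3474 years.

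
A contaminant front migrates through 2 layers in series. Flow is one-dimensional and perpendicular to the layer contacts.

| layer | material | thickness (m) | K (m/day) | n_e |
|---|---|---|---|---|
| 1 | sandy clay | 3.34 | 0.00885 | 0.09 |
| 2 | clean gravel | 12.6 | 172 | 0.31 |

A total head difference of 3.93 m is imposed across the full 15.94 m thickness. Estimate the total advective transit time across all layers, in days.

404

With flow normal to the layers, continuity requires the same specific discharge q through every layer.
Σ(b_i/K_i) = 3.34/0.00885 + 12.6/172 = 377.5 d.
q = Δh / Σ(b_i/K_i) = 3.93 / 377.5 = 0.01041 m/day.
In each layer the seepage velocity is v_i = q/n_i, so the layer transit time is t_i = b_i·n_i / q:
  layer 1 (sandy clay): t_1 = 3.34 × 0.09 / 0.01041 = 28.87 d
  layer 2 (clean gravel): t_2 = 12.6 × 0.31 / 0.01041 = 375.2 d
Total t = Σ t_i = 404.0 days.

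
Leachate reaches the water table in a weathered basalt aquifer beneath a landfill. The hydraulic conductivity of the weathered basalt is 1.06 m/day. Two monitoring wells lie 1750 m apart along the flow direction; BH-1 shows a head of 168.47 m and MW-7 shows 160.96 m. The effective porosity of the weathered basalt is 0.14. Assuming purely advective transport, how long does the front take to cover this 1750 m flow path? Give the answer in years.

147

Hydraulic gradient i = (168.47 − 160.96) / 1750 = 7.51 / 1750 = 0.004291.
Darcy flux q = K · i = 1.060 × 0.004291 = 0.004549 m/day.
Seepage velocity v = q / n_e = 0.004549 / 0.14 = 0.03249 m/day.
Travel time t = L / v = 1750 / 0.03249 = 53859 days = 147.5 years.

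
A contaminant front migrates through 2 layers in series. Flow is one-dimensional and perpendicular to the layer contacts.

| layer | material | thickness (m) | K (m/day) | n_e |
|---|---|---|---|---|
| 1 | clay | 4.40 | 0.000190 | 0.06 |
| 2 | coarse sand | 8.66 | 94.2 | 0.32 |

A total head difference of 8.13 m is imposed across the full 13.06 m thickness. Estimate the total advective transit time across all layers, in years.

With flow normal to the layers, continuity requires the same specific discharge q through every layer.
Σ(b_i/K_i) = 4.40/0.000190 + 8.66/94.2 = 23158 d.
q = Δh / Σ(b_i/K_i) = 8.13 / 23158 = 0.0003511 m/day.
In each layer the seepage velocity is v_i = q/n_i, so the layer transit time is t_i = b_i·n_i / q:
  layer 1 (clay): t_1 = 4.40 × 0.06 / 0.0003511 = 752.0 d
  layer 2 (coarse sand): t_2 = 8.66 × 0.32 / 0.0003511 = 7894 d
Total t = Σ t_i = 8646 days = 23.67 years.

23.7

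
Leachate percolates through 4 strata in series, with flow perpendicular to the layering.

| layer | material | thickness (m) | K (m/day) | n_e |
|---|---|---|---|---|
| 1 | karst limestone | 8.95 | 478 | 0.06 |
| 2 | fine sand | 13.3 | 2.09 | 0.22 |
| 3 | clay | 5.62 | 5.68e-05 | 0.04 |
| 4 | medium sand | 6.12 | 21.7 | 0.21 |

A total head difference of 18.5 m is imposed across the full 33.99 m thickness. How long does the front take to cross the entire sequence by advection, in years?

With flow normal to the layers, continuity requires the same specific discharge q through every layer.
Σ(b_i/K_i) = 8.95/478 + 13.3/2.09 + 5.62/5.68e-05 + 6.12/21.7 = 98950 d.
q = Δh / Σ(b_i/K_i) = 18.5 / 98950 = 0.0001870 m/day.
In each layer the seepage velocity is v_i = q/n_i, so the layer transit time is t_i = b_i·n_i / q:
  layer 1 (karst limestone): t_1 = 8.95 × 0.06 / 0.0001870 = 2872 d
  layer 2 (fine sand): t_2 = 13.3 × 0.22 / 0.0001870 = 15650 d
  layer 3 (clay): t_3 = 5.62 × 0.04 / 0.0001870 = 1202 d
  layer 4 (medium sand): t_4 = 6.12 × 0.21 / 0.0001870 = 6874 d
Total t = Σ t_i = 26599 days = 72.82 years.

72.8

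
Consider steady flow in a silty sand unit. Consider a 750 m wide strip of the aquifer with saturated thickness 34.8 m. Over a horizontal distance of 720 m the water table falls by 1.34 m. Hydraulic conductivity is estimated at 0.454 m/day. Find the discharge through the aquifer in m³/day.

22.1

Cross-sectional area A = 750 × 34.8 = 26100 m².
Hydraulic gradient i = Δh / L = 1.34 / 720 = 0.001861.
Darcy's law: Q = K · A · i = 0.4540 × 26100 × 0.001861 = 22.05 m³/day.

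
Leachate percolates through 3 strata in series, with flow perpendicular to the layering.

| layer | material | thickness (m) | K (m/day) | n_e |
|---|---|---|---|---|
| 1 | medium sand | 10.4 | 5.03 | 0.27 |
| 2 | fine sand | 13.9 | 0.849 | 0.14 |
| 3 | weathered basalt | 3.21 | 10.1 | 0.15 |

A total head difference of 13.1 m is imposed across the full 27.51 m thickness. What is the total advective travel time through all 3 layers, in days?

With flow normal to the layers, continuity requires the same specific discharge q through every layer.
Σ(b_i/K_i) = 10.4/5.03 + 13.9/0.849 + 3.21/10.1 = 18.76 d.
q = Δh / Σ(b_i/K_i) = 13.1 / 18.76 = 0.6984 m/day.
In each layer the seepage velocity is v_i = q/n_i, so the layer transit time is t_i = b_i·n_i / q:
  layer 1 (medium sand): t_1 = 10.4 × 0.27 / 0.6984 = 4.021 d
  layer 2 (fine sand): t_2 = 13.9 × 0.14 / 0.6984 = 2.786 d
  layer 3 (weathered basalt): t_3 = 3.21 × 0.15 / 0.6984 = 0.6894 d
Total t = Σ t_i = 7.497 days.

7.50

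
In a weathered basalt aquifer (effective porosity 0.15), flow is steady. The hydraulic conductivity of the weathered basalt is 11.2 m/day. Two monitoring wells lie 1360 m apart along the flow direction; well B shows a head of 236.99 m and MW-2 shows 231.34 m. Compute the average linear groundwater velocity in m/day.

0.310

Hydraulic gradient i = (236.99 − 231.34) / 1360 = 5.65 / 1360 = 0.004154.
Darcy flux q = K · i = 11.20 × 0.004154 = 0.04653 m/day.
Seepage velocity v = q / n_e = 0.04653 / 0.15 = 0.3102 m/day.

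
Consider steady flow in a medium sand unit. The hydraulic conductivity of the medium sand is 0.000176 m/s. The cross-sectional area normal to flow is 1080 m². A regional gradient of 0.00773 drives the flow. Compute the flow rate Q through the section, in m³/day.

127

Convert K: 0.000176 m/s × 86400 = 15.21 m/day.
Hydraulic gradient i = 0.00773.
Darcy's law: Q = K · A · i = 15.21 × 1080 × 0.007730 = 126.9 m³/day.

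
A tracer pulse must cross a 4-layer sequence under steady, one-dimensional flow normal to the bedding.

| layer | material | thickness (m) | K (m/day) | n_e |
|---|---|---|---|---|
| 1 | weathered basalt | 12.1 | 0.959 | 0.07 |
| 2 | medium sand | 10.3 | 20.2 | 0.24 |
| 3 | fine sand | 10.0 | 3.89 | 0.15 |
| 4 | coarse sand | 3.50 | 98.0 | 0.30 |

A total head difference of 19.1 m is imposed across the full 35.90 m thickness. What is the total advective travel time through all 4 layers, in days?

With flow normal to the layers, continuity requires the same specific discharge q through every layer.
Σ(b_i/K_i) = 12.1/0.959 + 10.3/20.2 + 10.0/3.89 + 3.50/98.0 = 15.73 d.
q = Δh / Σ(b_i/K_i) = 19.1 / 15.73 = 1.214 m/day.
In each layer the seepage velocity is v_i = q/n_i, so the layer transit time is t_i = b_i·n_i / q:
  layer 1 (weathered basalt): t_1 = 12.1 × 0.07 / 1.214 = 0.6977 d
  layer 2 (medium sand): t_2 = 10.3 × 0.24 / 1.214 = 2.036 d
  layer 3 (fine sand): t_3 = 10.0 × 0.15 / 1.214 = 1.236 d
  layer 4 (coarse sand): t_4 = 3.50 × 0.30 / 1.214 = 0.8649 d
Total t = Σ t_i = 4.835 days.

4.83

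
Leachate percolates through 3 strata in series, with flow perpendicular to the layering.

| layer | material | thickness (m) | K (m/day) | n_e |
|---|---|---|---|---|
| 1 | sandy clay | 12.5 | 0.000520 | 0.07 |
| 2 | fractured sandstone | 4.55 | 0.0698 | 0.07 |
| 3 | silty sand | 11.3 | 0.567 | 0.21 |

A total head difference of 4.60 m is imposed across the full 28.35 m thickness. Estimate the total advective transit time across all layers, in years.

51.2

With flow normal to the layers, continuity requires the same specific discharge q through every layer.
Σ(b_i/K_i) = 12.5/0.000520 + 4.55/0.0698 + 11.3/0.567 = 24124 d.
q = Δh / Σ(b_i/K_i) = 4.60 / 24124 = 0.0001907 m/day.
In each layer the seepage velocity is v_i = q/n_i, so the layer transit time is t_i = b_i·n_i / q:
  layer 1 (sandy clay): t_1 = 12.5 × 0.07 / 0.0001907 = 4589 d
  layer 2 (fractured sandstone): t_2 = 4.55 × 0.07 / 0.0001907 = 1670 d
  layer 3 (silty sand): t_3 = 11.3 × 0.21 / 0.0001907 = 12445 d
Total t = Σ t_i = 18704 days = 51.21 years.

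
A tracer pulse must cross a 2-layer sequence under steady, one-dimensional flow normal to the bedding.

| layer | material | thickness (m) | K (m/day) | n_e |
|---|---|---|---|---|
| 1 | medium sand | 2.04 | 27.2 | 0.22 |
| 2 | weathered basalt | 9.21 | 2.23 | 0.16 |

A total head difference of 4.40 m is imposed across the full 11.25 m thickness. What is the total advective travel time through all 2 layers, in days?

With flow normal to the layers, continuity requires the same specific discharge q through every layer.
Σ(b_i/K_i) = 2.04/27.2 + 9.21/2.23 = 4.205 d.
q = Δh / Σ(b_i/K_i) = 4.40 / 4.205 = 1.046 m/day.
In each layer the seepage velocity is v_i = q/n_i, so the layer transit time is t_i = b_i·n_i / q:
  layer 1 (medium sand): t_1 = 2.04 × 0.22 / 1.046 = 0.4289 d
  layer 2 (weathered basalt): t_2 = 9.21 × 0.16 / 1.046 = 1.408 d
Total t = Σ t_i = 1.837 days.

1.84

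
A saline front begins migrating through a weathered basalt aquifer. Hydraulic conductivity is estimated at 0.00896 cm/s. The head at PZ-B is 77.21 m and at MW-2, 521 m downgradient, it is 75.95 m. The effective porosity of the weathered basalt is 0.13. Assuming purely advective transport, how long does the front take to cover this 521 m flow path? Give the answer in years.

Convert K: 0.00896 cm/s × 864 = 7.741 m/day.
Hydraulic gradient i = (77.21 − 75.95) / 521 = 1.26 / 521 = 0.002418.
Darcy flux q = K · i = 7.741 × 0.002418 = 0.01872 m/day.
Seepage velocity v = q / n_e = 0.01872 / 0.13 = 0.1440 m/day.
Travel time t = L / v = 521 / 0.1440 = 3618 days = 9.905 years.

9.90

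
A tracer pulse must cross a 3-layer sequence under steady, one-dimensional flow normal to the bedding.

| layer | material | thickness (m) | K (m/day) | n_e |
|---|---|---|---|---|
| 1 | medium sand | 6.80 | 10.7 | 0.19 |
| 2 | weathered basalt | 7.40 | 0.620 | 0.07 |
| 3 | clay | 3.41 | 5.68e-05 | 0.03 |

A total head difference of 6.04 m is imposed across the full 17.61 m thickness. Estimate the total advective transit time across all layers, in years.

With flow normal to the layers, continuity requires the same specific discharge q through every layer.
Σ(b_i/K_i) = 6.80/10.7 + 7.40/0.620 + 3.41/5.68e-05 = 60048 d.
q = Δh / Σ(b_i/K_i) = 6.04 / 60048 = 0.0001006 m/day.
In each layer the seepage velocity is v_i = q/n_i, so the layer transit time is t_i = b_i·n_i / q:
  layer 1 (medium sand): t_1 = 6.80 × 0.19 / 0.0001006 = 12845 d
  layer 2 (weathered basalt): t_2 = 7.40 × 0.07 / 0.0001006 = 5150 d
  layer 3 (clay): t_3 = 3.41 × 0.03 / 0.0001006 = 1017 d
Total t = Σ t_i = 19011 days = 52.05 years.

52.1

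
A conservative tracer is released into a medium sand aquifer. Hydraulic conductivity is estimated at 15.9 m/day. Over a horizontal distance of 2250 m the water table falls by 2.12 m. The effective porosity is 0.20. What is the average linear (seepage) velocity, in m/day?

Hydraulic gradient i = Δh / L = 2.12 / 2250 = 0.0009422.
Darcy flux q = K · i = 15.90 × 0.0009422 = 0.01498 m/day.
Seepage velocity v = q / n_e = 0.01498 / 0.20 = 0.07491 m/day.

0.0749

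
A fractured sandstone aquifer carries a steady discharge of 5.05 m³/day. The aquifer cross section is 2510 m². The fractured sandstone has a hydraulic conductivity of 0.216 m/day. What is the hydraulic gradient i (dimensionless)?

0.00931

From Q = K·A·i, i = Q / (K·A) = 5.05 / (0.2160 × 2510) = 0.009315.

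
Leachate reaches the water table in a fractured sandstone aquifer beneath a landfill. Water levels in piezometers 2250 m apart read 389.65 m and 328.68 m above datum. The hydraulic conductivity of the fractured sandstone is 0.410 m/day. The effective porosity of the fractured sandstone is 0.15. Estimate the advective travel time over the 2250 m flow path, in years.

Hydraulic gradient i = (389.65 − 328.68) / 2250 = 60.97 / 2250 = 0.02710.
Darcy flux q = K · i = 0.4100 × 0.02710 = 0.01111 m/day.
Seepage velocity v = q / n_e = 0.01111 / 0.15 = 0.07407 m/day.
Travel time t = L / v = 2250 / 0.07407 = 30378 days = 83.17 years.

83.2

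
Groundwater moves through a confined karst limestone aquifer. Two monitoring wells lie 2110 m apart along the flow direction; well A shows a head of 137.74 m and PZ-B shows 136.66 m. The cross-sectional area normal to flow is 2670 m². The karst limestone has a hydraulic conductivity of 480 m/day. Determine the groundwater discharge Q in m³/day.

656

Hydraulic gradient i = (137.74 − 136.66) / 2110 = 1.08 / 2110 = 0.0005118.
Darcy's law: Q = K · A · i = 480.0 × 2670 × 0.0005118 = 656.0 m³/day.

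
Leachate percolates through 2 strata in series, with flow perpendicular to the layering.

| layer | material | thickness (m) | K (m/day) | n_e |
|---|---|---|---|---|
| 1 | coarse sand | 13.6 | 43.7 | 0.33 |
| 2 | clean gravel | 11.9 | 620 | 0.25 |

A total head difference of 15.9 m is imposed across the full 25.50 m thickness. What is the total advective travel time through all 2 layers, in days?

With flow normal to the layers, continuity requires the same specific discharge q through every layer.
Σ(b_i/K_i) = 13.6/43.7 + 11.9/620 = 0.3304 d.
q = Δh / Σ(b_i/K_i) = 15.9 / 0.3304 = 48.12 m/day.
In each layer the seepage velocity is v_i = q/n_i, so the layer transit time is t_i = b_i·n_i / q:
  layer 1 (coarse sand): t_1 = 13.6 × 0.33 / 48.12 = 0.09326 d
  layer 2 (clean gravel): t_2 = 11.9 × 0.25 / 48.12 = 0.06182 d
Total t = Σ t_i = 0.1551 days.

0.155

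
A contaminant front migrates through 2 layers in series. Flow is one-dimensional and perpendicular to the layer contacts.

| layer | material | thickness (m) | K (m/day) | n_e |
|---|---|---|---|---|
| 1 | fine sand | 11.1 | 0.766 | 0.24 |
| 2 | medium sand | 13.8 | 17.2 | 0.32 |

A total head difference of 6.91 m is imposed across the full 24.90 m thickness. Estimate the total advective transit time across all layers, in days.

15.7

With flow normal to the layers, continuity requires the same specific discharge q through every layer.
Σ(b_i/K_i) = 11.1/0.766 + 13.8/17.2 = 15.29 d.
q = Δh / Σ(b_i/K_i) = 6.91 / 15.29 = 0.4518 m/day.
In each layer the seepage velocity is v_i = q/n_i, so the layer transit time is t_i = b_i·n_i / q:
  layer 1 (fine sand): t_1 = 11.1 × 0.24 / 0.4518 = 5.896 d
  layer 2 (medium sand): t_2 = 13.8 × 0.32 / 0.4518 = 9.773 d
Total t = Σ t_i = 15.67 days.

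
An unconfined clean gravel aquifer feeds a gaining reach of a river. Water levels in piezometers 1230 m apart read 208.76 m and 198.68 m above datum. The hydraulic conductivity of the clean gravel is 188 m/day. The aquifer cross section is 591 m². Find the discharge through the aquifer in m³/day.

Hydraulic gradient i = (208.76 − 198.68) / 1230 = 10.08 / 1230 = 0.008195.
Darcy's law: Q = K · A · i = 188.0 × 591.0 × 0.008195 = 910.5 m³/day.

911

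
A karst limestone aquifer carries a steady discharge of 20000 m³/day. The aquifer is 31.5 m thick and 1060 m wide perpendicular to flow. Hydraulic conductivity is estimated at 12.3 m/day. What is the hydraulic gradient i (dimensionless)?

Cross-sectional area A = 1060 × 31.5 = 33390 m².
From Q = K·A·i, i = Q / (K·A) = 20000 / (12.30 × 33390) = 0.04870.

0.0487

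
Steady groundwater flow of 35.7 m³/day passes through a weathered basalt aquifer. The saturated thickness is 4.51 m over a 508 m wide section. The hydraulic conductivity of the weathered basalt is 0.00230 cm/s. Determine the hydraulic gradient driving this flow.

Convert K: 0.00230 cm/s × 864 = 1.987 m/day.
Cross-sectional area A = 508 × 4.51 = 2291 m².
From Q = K·A·i, i = Q / (K·A) = 35.7 / (1.987 × 2291) = 0.007841.

0.00784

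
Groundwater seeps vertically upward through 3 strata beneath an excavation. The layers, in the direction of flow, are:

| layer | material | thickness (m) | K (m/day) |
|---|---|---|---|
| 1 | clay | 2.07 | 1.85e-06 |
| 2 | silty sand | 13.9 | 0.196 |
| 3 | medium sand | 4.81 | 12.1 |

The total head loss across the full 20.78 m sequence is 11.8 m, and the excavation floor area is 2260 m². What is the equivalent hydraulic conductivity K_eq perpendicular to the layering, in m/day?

1.86e-05

Flow is perpendicular to layering, so the layers act in series and the equivalent K is the thickness-weighted harmonic mean.
Total thickness L = 2.07 + 13.9 + 4.81 = 20.78 m.
Σ(b_i/K_i) = 2.07/1.85e-06 + 13.9/0.196 + 4.81/12.1 = 1.119e+06 d.
K_eq = L / Σ(b_i/K_i) = 20.78 / 1.119e+06 = 1.857e-05 m/day.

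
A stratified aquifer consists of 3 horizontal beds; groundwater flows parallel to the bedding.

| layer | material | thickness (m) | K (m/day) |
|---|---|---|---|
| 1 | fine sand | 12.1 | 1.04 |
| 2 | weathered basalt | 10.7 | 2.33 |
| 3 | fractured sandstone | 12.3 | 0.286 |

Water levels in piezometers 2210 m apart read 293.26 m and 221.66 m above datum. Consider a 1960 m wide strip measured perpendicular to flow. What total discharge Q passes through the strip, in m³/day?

2610

Flow is parallel to layering, so each bed carries its own Darcy discharge and the transmissivities add.
Σ(K_i·b_i) = 1.04×12.1 + 2.33×10.7 + 0.286×12.3 = 41.03 m²/day.
Hydraulic gradient i = (293.26 − 221.66) / 2210 = 71.6 / 2210 = 0.03240.
Q = Σ(K_i·b_i) · W · i = 41.03 × 1960 × 0.03240 = 2606 m³/day.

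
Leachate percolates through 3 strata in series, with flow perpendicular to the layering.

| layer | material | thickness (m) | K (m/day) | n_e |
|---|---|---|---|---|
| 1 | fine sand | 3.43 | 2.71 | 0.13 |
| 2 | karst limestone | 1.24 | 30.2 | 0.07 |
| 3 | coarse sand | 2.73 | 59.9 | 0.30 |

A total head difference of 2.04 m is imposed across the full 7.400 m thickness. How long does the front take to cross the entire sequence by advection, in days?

With flow normal to the layers, continuity requires the same specific discharge q through every layer.
Σ(b_i/K_i) = 3.43/2.71 + 1.24/30.2 + 2.73/59.9 = 1.352 d.
q = Δh / Σ(b_i/K_i) = 2.04 / 1.352 = 1.509 m/day.
In each layer the seepage velocity is v_i = q/n_i, so the layer transit time is t_i = b_i·n_i / q:
  layer 1 (fine sand): t_1 = 3.43 × 0.13 / 1.509 = 0.2956 d
  layer 2 (karst limestone): t_2 = 1.24 × 0.07 / 1.509 = 0.05754 d
  layer 3 (coarse sand): t_3 = 2.73 × 0.30 / 1.509 = 0.5429 d
Total t = Σ t_i = 0.8960 days.

0.896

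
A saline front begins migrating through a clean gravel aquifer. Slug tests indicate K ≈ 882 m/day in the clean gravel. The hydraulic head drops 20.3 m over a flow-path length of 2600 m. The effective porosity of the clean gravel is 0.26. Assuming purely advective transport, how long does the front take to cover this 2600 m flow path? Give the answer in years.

Hydraulic gradient i = Δh / L = 20.3 / 2600 = 0.007808.
Darcy flux q = K · i = 882.0 × 0.007808 = 6.886 m/day.
Seepage velocity v = q / n_e = 6.886 / 0.26 = 26.49 m/day.
Travel time t = L / v = 2600 / 26.49 = 98.16 days = 0.2688 years.

0.269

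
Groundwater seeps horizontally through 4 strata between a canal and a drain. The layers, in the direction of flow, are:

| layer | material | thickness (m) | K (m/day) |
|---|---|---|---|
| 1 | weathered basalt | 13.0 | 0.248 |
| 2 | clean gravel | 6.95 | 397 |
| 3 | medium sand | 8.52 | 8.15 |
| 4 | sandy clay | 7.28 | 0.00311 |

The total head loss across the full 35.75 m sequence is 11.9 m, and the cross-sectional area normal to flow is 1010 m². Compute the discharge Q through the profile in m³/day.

5.02

Flow is perpendicular to layering, so the layers act in series and the equivalent K is the thickness-weighted harmonic mean.
Total thickness L = 13.0 + 6.95 + 8.52 + 7.28 = 35.75 m.
Σ(b_i/K_i) = 13.0/0.248 + 6.95/397 + 8.52/8.15 + 7.28/0.00311 = 2394 d.
K_eq = L / Σ(b_i/K_i) = 35.75 / 2394 = 0.01493 m/day.
Q = K_eq · A · (Δh/L) = 0.01493 × 1010 × (11.9/35.75) = 5.020 m³/day.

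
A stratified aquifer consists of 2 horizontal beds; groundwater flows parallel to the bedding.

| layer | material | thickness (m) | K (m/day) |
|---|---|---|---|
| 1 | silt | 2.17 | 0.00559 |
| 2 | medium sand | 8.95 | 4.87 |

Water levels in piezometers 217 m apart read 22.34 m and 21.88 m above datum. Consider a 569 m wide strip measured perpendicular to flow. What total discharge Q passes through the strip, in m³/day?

Flow is parallel to layering, so each bed carries its own Darcy discharge and the transmissivities add.
Σ(K_i·b_i) = 0.00559×2.17 + 4.87×8.95 = 43.60 m²/day.
Hydraulic gradient i = (22.34 − 21.88) / 217 = 0.46 / 217 = 0.002120.
Q = Σ(K_i·b_i) · W · i = 43.60 × 569 × 0.002120 = 52.59 m³/day.

52.6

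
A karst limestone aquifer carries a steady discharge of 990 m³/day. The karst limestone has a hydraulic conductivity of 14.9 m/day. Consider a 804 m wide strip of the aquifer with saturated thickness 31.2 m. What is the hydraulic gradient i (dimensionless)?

0.00265

Cross-sectional area A = 804 × 31.2 = 25085 m².
From Q = K·A·i, i = Q / (K·A) = 990 / (14.90 × 25085) = 0.002649.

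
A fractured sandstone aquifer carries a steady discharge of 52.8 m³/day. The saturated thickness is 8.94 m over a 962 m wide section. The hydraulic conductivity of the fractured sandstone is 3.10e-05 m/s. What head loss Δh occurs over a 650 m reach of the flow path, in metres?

1.49

Convert K: 3.10e-05 m/s × 86400 = 2.678 m/day.
Cross-sectional area A = 962 × 8.94 = 8600 m².
From Q = K·A·i, i = Q / (K·A) = 52.8 / (2.678 × 8600) = 0.002292.
Head loss Δh = i · L = 0.002292 × 650 = 1.490 m.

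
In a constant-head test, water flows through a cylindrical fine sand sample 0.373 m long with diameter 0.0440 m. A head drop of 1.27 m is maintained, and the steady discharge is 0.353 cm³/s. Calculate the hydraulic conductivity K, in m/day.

5.89

Cross-sectional area A = π·(d/2)² = π × (0.0440/2)² = 0.001521 m².
Convert discharge: 0.353 cm³/s = 3.530e-07 m³/s.
Darcy's law rearranged: K = Q·L / (A·Δh) = 3.530e-07 × 0.373 / (0.001521 × 1.27) = 6.818e-05 m/s = 5.891 m/day.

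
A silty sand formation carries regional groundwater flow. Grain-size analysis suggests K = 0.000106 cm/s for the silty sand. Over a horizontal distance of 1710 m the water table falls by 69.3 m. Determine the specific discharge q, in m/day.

Convert K: 0.000106 cm/s × 864 = 0.09158 m/day.
Hydraulic gradient i = Δh / L = 69.3 / 1710 = 0.04053.
Specific discharge q = K · i = 0.09158 × 0.04053 = 0.003712 m/day.

0.00371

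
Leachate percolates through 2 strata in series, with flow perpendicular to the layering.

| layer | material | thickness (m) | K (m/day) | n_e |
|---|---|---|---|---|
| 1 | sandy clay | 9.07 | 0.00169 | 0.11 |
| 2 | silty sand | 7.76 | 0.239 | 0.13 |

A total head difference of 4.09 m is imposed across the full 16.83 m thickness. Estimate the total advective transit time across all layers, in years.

7.25

With flow normal to the layers, continuity requires the same specific discharge q through every layer.
Σ(b_i/K_i) = 9.07/0.00169 + 7.76/0.239 = 5399 d.
q = Δh / Σ(b_i/K_i) = 4.09 / 5399 = 0.0007575 m/day.
In each layer the seepage velocity is v_i = q/n_i, so the layer transit time is t_i = b_i·n_i / q:
  layer 1 (sandy clay): t_1 = 9.07 × 0.11 / 0.0007575 = 1317 d
  layer 2 (silty sand): t_2 = 7.76 × 0.13 / 0.0007575 = 1332 d
Total t = Σ t_i = 2649 days = 7.252 years.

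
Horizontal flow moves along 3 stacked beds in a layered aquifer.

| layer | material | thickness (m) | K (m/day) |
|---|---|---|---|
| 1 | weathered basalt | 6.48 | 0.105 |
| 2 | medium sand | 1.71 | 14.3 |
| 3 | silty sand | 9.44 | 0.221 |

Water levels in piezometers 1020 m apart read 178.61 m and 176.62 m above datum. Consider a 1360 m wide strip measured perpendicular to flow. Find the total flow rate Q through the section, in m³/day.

72.2

Flow is parallel to layering, so each bed carries its own Darcy discharge and the transmissivities add.
Σ(K_i·b_i) = 0.105×6.48 + 14.3×1.71 + 0.221×9.44 = 27.22 m²/day.
Hydraulic gradient i = (178.61 − 176.62) / 1020 = 1.99 / 1020 = 0.001951.
Q = Σ(K_i·b_i) · W · i = 27.22 × 1360 × 0.001951 = 72.22 m³/day.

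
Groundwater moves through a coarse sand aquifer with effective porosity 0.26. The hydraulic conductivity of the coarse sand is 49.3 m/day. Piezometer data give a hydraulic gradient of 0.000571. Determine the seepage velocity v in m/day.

Hydraulic gradient i = 0.000571.
Darcy flux q = K · i = 49.30 × 0.0005710 = 0.02815 m/day.
Seepage velocity v = q / n_e = 0.02815 / 0.26 = 0.1083 m/day.

0.108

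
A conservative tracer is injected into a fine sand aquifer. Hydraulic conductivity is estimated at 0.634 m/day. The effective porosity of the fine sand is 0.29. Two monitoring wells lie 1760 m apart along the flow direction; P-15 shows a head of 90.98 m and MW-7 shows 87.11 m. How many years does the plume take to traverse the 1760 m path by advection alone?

1000

Hydraulic gradient i = (90.98 − 87.11) / 1760 = 3.87 / 1760 = 0.002199.
Darcy flux q = K · i = 0.6340 × 0.002199 = 0.001394 m/day.
Seepage velocity v = q / n_e = 0.001394 / 0.29 = 0.004807 m/day.
Travel time t = L / v = 1760 / 0.004807 = 3.661e+05 days = 1002 years.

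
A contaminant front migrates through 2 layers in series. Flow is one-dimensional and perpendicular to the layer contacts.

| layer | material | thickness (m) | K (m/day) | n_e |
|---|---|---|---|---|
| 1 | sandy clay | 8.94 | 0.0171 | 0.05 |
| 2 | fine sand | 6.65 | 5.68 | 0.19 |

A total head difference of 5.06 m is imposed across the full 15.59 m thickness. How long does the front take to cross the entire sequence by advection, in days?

177

With flow normal to the layers, continuity requires the same specific discharge q through every layer.
Σ(b_i/K_i) = 8.94/0.0171 + 6.65/5.68 = 524.0 d.
q = Δh / Σ(b_i/K_i) = 5.06 / 524.0 = 0.009657 m/day.
In each layer the seepage velocity is v_i = q/n_i, so the layer transit time is t_i = b_i·n_i / q:
  layer 1 (sandy clay): t_1 = 8.94 × 0.05 / 0.009657 = 46.29 d
  layer 2 (fine sand): t_2 = 6.65 × 0.19 / 0.009657 = 130.8 d
Total t = Σ t_i = 177.1 days.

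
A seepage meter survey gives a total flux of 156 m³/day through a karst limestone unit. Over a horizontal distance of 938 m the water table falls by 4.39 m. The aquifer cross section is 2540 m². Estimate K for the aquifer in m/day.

13.1

Hydraulic gradient i = Δh / L = 4.39 / 938 = 0.004680.
From Q = K·A·i, K = Q / (A·i) = 156 / (2540 × 0.004680) = 13.12 m/day.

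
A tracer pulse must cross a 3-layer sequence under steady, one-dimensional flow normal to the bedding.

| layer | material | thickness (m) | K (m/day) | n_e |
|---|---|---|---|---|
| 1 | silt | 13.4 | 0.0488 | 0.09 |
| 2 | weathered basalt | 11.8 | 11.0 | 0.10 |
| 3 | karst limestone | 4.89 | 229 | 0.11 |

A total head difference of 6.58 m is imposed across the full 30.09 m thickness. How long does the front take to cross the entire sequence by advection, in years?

With flow normal to the layers, continuity requires the same specific discharge q through every layer.
Σ(b_i/K_i) = 13.4/0.0488 + 11.8/11.0 + 4.89/229 = 275.7 d.
q = Δh / Σ(b_i/K_i) = 6.58 / 275.7 = 0.02387 m/day.
In each layer the seepage velocity is v_i = q/n_i, so the layer transit time is t_i = b_i·n_i / q:
  layer 1 (silt): t_1 = 13.4 × 0.09 / 0.02387 = 50.53 d
  layer 2 (weathered basalt): t_2 = 11.8 × 0.10 / 0.02387 = 49.44 d
  layer 3 (karst limestone): t_3 = 4.89 × 0.11 / 0.02387 = 22.54 d
Total t = Σ t_i = 122.5 days = 0.3354 years.

0.335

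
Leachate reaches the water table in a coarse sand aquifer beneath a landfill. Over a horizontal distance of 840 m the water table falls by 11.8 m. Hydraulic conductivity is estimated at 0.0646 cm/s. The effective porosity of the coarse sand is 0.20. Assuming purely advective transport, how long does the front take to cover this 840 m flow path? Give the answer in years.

Convert K: 0.0646 cm/s × 864 = 55.81 m/day.
Hydraulic gradient i = Δh / L = 11.8 / 840 = 0.01405.
Darcy flux q = K · i = 55.81 × 0.01405 = 0.7841 m/day.
Seepage velocity v = q / n_e = 0.7841 / 0.20 = 3.920 m/day.
Travel time t = L / v = 840 / 3.920 = 214.3 days = 0.5866 years.

0.587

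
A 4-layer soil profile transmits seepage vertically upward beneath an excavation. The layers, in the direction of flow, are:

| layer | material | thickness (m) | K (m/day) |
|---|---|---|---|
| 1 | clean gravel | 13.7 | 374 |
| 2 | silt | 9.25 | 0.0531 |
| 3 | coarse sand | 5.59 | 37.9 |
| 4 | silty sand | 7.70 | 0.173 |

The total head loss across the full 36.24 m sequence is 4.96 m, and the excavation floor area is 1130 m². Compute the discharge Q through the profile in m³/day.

Flow is perpendicular to layering, so the layers act in series and the equivalent K is the thickness-weighted harmonic mean.
Total thickness L = 13.7 + 9.25 + 5.59 + 7.70 = 36.24 m.
Σ(b_i/K_i) = 13.7/374 + 9.25/0.0531 + 5.59/37.9 + 7.70/0.173 = 218.9 d.
K_eq = L / Σ(b_i/K_i) = 36.24 / 218.9 = 0.1656 m/day.
Q = K_eq · A · (Δh/L) = 0.1656 × 1130 × (4.96/36.24) = 25.61 m³/day.

25.6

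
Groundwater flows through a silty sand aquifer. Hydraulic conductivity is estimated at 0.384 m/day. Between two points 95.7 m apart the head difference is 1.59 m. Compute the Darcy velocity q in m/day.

Hydraulic gradient i = Δh / L = 1.59 / 95.7 = 0.01661.
Specific discharge q = K · i = 0.3840 × 0.01661 = 0.006380 m/day.

0.00638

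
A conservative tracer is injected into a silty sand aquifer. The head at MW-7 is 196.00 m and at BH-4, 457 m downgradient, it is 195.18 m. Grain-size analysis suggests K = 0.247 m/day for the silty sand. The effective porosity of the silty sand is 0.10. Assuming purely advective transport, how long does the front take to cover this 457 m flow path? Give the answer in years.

Hydraulic gradient i = (196.00 − 195.18) / 457 = 0.82 / 457 = 0.001794.
Darcy flux q = K · i = 0.2470 × 0.001794 = 0.0004432 m/day.
Seepage velocity v = q / n_e = 0.0004432 / 0.10 = 0.004432 m/day.
Travel time t = L / v = 457 / 0.004432 = 1.031e+05 days = 282.3 years.

282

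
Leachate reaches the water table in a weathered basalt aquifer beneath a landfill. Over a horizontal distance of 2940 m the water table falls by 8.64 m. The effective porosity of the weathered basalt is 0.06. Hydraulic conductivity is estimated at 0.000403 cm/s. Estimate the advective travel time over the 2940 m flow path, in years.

Convert K: 0.000403 cm/s × 864 = 0.3482 m/day.
Hydraulic gradient i = Δh / L = 8.64 / 2940 = 0.002939.
Darcy flux q = K · i = 0.3482 × 0.002939 = 0.001023 m/day.
Seepage velocity v = q / n_e = 0.001023 / 0.06 = 0.01705 m/day.
Travel time t = L / v = 2940 / 0.01705 = 1.724e+05 days = 472.0 years.

472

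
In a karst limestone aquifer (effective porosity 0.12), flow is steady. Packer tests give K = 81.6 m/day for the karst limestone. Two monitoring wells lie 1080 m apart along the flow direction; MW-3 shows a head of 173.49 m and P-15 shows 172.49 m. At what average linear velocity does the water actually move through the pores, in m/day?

0.630

Hydraulic gradient i = (173.49 − 172.49) / 1080 = 1 / 1080 = 0.0009259.
Darcy flux q = K · i = 81.60 × 0.0009259 = 0.07556 m/day.
Seepage velocity v = q / n_e = 0.07556 / 0.12 = 0.6296 m/day.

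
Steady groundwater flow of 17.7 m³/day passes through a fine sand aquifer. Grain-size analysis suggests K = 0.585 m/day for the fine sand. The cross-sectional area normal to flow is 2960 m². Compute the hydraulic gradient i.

0.0102

From Q = K·A·i, i = Q / (K·A) = 17.7 / (0.5850 × 2960) = 0.01022.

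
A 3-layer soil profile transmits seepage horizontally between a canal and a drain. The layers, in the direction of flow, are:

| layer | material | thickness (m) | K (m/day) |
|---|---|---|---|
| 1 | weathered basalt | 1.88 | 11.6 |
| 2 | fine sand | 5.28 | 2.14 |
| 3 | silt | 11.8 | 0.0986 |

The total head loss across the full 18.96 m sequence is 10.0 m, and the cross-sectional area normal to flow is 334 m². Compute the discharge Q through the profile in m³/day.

27.3

Flow is perpendicular to layering, so the layers act in series and the equivalent K is the thickness-weighted harmonic mean.
Total thickness L = 1.88 + 5.28 + 11.8 = 18.96 m.
Σ(b_i/K_i) = 1.88/11.6 + 5.28/2.14 + 11.8/0.0986 = 122.3 d.
K_eq = L / Σ(b_i/K_i) = 18.96 / 122.3 = 0.1550 m/day.
Q = K_eq · A · (Δh/L) = 0.1550 × 334 × (10.0/18.96) = 27.31 m³/day.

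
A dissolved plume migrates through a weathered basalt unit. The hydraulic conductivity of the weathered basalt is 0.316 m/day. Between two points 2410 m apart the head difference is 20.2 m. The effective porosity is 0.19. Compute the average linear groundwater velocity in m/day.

0.0139

Hydraulic gradient i = Δh / L = 20.2 / 2410 = 0.008382.
Darcy flux q = K · i = 0.3160 × 0.008382 = 0.002649 m/day.
Seepage velocity v = q / n_e = 0.002649 / 0.19 = 0.01394 m/day.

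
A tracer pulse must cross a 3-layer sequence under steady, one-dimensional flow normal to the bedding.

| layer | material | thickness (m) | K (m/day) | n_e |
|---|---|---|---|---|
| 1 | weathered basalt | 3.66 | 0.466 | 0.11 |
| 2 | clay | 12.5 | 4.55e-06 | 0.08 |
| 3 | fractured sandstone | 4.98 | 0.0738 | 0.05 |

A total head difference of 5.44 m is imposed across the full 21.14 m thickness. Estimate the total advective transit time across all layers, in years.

With flow normal to the layers, continuity requires the same specific discharge q through every layer.
Σ(b_i/K_i) = 3.66/0.466 + 12.5/4.55e-06 + 4.98/0.0738 = 2.747e+06 d.
q = Δh / Σ(b_i/K_i) = 5.44 / 2.747e+06 = 1.980e-06 m/day.
In each layer the seepage velocity is v_i = q/n_i, so the layer transit time is t_i = b_i·n_i / q:
  layer 1 (weathered basalt): t_1 = 3.66 × 0.11 / 1.980e-06 = 2.033e+05 d
  layer 2 (clay): t_2 = 12.5 × 0.08 / 1.980e-06 = 5.050e+05 d
  layer 3 (fractured sandstone): t_3 = 4.98 × 0.05 / 1.980e-06 = 1.258e+05 d
Total t = Σ t_i = 8.341e+05 days = 2284 years.

2280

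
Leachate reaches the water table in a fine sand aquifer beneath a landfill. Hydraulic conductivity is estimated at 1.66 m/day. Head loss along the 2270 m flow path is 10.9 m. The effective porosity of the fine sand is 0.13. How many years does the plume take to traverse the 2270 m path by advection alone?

101

Hydraulic gradient i = Δh / L = 10.9 / 2270 = 0.004802.
Darcy flux q = K · i = 1.660 × 0.004802 = 0.007971 m/day.
Seepage velocity v = q / n_e = 0.007971 / 0.13 = 0.06131 m/day.
Travel time t = L / v = 2270 / 0.06131 = 37022 days = 101.4 years.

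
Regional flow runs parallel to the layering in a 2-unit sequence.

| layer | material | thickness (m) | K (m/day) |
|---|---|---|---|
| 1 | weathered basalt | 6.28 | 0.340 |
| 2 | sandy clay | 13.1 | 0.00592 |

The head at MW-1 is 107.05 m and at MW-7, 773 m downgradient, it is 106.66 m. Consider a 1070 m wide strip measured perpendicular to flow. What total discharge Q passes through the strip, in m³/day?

Flow is parallel to layering, so each bed carries its own Darcy discharge and the transmissivities add.
Σ(K_i·b_i) = 0.340×6.28 + 0.00592×13.1 = 2.213 m²/day.
Hydraulic gradient i = (107.05 − 106.66) / 773 = 0.39 / 773 = 0.0005045.
Q = Σ(K_i·b_i) · W · i = 2.213 × 1070 × 0.0005045 = 1.195 m³/day.

1.19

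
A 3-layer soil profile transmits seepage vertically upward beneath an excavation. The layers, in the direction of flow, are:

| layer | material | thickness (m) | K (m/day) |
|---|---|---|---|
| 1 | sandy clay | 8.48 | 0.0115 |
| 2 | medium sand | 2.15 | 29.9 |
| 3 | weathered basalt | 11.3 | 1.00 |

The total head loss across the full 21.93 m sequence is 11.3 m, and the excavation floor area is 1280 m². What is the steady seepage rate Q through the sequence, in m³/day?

Flow is perpendicular to layering, so the layers act in series and the equivalent K is the thickness-weighted harmonic mean.
Total thickness L = 8.48 + 2.15 + 11.3 = 21.93 m.
Σ(b_i/K_i) = 8.48/0.0115 + 2.15/29.9 + 11.3/1.00 = 748.8 d.
K_eq = L / Σ(b_i/K_i) = 21.93 / 748.8 = 0.02929 m/day.
Q = K_eq · A · (Δh/L) = 0.02929 × 1280 × (11.3/21.93) = 19.32 m³/day.

19.3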